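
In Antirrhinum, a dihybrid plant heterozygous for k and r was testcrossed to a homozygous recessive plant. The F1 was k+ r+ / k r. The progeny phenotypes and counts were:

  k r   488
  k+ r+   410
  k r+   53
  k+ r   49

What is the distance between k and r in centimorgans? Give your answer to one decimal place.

The recombinant classes are k+ r and k r+: 49 + 53 = 102.
Recombination frequency = 102/1000 = 0.1020 ≈ 10.2%, i.e. 10.2 centimorgans.

10.2 centimorgans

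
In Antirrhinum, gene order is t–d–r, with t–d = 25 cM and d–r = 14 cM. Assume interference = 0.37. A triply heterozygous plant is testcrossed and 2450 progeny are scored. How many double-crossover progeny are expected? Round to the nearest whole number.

54

Map distances give recombination frequencies of 0.250 and 0.140 for the two intervals.
With interference 0.37 (so coincidence = 0.63), expected double-crossover frequency = 0.250 × 0.140 × 0.63 = 0.02205.
Expected number = 0.02205 × 2450 = 54.02 ≈ 54.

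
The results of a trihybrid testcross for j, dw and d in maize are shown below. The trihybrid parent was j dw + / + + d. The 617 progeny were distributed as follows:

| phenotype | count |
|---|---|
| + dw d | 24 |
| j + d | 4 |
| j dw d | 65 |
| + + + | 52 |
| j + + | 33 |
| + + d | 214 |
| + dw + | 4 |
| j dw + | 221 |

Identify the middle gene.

j

The two rarest classes, + dw + and j + d, are the double crossovers. Comparing them with the parentals, only the j allele has switched, so j is the middle locus and the order is d – j – dw.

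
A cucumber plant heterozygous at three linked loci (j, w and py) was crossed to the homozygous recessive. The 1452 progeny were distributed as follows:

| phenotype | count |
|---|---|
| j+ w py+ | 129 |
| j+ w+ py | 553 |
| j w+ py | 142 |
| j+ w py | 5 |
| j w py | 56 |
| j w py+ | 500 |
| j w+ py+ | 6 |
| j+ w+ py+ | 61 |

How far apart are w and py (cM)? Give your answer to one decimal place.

The two most frequent reciprocal classes, j+ w+ py and j w py+, are the parental types, so the F1 was j+ w+ py / j w py+.
The two rarest classes, j+ w py and j w+ py+, are the double crossovers. Comparing them with the parentals, only the w allele has switched, so w is the middle locus and the order is py – w – j.
Crossovers in the py–w interval produce the single-crossover classes j+ w+ py+ and j w py (61 + 56 = 117) plus the double crossovers (11).
RF(py–w) = (117 + 11) / 1452 = 128/1452 = 0.0882 → 8.8 cM.

8.8 cM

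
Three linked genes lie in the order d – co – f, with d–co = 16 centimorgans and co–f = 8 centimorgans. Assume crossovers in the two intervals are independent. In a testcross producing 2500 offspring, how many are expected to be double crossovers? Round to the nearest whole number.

32

Map distances give recombination frequencies of 0.160 and 0.080 for the two intervals.
With no interference, expected double-crossover frequency = 0.160 × 0.080 = 0.01280.
Expected number = 0.01280 × 2500 = 32.00 ≈ 32.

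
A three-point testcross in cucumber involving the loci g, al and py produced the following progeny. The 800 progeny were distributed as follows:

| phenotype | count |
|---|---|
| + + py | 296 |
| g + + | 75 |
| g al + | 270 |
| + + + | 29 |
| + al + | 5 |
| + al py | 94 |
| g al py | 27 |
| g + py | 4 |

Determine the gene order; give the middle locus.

The two most frequent reciprocal classes, g al + and + + py, are the parental types, so the F1 was g al + / + + py.
The two rarest classes, + al + and g + py, are the double crossovers. Comparing them with the parentals, only the g allele has switched, so g is the middle locus and the order is al – g – py.

g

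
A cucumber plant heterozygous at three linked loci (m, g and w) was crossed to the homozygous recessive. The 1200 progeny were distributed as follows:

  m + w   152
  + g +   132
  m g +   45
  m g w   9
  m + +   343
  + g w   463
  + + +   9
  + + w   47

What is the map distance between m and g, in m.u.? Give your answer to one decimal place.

9.2 m.u.

The two most frequent reciprocal classes, m + + and + g w, are the parental types, so the F1 was m + + / + g w.
The two rarest classes, + + + and m g w, are the double crossovers. Comparing them with the parentals, only the m allele has switched, so m is the middle locus and the order is w – m – g.
Crossovers in the m–g interval produce the single-crossover classes m g + and + + w (45 + 47 = 92) plus the double crossovers (18).
RF(m–g) = (92 + 18) / 1200 = 110/1200 = 0.0917 → 9.2 m.u.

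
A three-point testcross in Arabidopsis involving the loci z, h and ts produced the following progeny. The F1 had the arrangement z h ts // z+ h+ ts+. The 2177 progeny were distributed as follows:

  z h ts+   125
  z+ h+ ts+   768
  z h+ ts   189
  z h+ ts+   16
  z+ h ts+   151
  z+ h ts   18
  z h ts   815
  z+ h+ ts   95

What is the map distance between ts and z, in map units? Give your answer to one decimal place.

11.7 map units

The two rarest classes, z+ h ts and z h+ ts+, are the double crossovers. Comparing them with the parentals, only the z allele has switched, so z is the middle locus and the order is ts – z – h.
Crossovers in the ts–z interval produce the single-crossover classes z h ts+ and z+ h+ ts (125 + 95 = 220) plus the double crossovers (34).
RF(ts–z) = (220 + 34) / 2177 = 254/2177 = 0.1167 → 11.7 map units.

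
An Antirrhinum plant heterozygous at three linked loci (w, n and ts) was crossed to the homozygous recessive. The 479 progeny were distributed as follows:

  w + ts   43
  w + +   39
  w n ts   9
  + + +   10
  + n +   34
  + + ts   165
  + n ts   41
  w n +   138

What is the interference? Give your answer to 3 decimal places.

The two most frequent reciprocal classes, + + ts and w n +, are the parental types, so the F1 was + + ts / w n +.
The two rarest classes, + + + and w n ts, are the double crossovers. Comparing them with the parentals, only the ts allele has switched, so ts is the middle locus and the order is w – ts – n.
w–ts: (77 + 19)/479 = 0.2004; ts–n: (80 + 19)/479 = 0.2067.
Expected DCO frequency = 0.2004 × 0.2067 ≈ 0.04142; observed = 19/479 ≈ 0.03967.
Coefficient of coincidence = 0.03967/0.04142 ≈ 0.958; interference = 1 − 0.958 = 0.042.

0.042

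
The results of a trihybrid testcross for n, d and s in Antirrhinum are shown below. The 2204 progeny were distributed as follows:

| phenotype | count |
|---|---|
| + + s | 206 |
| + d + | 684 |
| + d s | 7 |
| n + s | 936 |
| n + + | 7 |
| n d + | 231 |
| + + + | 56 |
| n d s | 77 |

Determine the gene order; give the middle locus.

s

The two most frequent reciprocal classes, + d + and n + s, are the parental types, so the F1 was + d + / n + s.
The two rarest classes, + d s and n + +, are the double crossovers. Comparing them with the parentals, only the s allele has switched, so s is the middle locus and the order is n – s – d.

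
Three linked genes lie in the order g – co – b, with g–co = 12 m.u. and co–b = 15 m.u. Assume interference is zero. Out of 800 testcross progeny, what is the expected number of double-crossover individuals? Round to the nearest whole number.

14

Map distances give recombination frequencies of 0.120 and 0.150 for the two intervals.
With no interference, expected double-crossover frequency = 0.120 × 0.150 = 0.01800.
Expected number = 0.01800 × 800 = 14.40 ≈ 14.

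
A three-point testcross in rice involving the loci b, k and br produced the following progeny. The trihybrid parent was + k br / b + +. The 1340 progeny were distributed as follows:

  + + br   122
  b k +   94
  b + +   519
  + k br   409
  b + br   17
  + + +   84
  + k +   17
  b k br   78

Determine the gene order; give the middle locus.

br

The two rarest classes, + k + and b + br, are the double crossovers. Comparing them with the parentals, only the br allele has switched, so br is the middle locus and the order is b – br – k.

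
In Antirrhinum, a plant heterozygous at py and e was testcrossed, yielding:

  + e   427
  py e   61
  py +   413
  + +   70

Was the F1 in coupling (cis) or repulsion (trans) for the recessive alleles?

The two most frequent classes are + e (427) and py + (413); these are the parental (non-recombinant) types.
So the F1 carried + e on one chromosome and py + on the other — the recessive alleles are on opposite chromosomes (trans / repulsion).

trans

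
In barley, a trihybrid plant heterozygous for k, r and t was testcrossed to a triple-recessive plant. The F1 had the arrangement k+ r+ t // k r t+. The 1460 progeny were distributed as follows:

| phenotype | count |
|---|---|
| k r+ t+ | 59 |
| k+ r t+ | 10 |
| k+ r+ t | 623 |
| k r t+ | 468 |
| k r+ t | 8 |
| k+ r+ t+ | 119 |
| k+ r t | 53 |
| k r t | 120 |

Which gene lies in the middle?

k

The two rarest classes, k r+ t and k+ r t+, are the double crossovers. Comparing them with the parentals, only the k allele has switched, so k is the middle locus and the order is r – k – t.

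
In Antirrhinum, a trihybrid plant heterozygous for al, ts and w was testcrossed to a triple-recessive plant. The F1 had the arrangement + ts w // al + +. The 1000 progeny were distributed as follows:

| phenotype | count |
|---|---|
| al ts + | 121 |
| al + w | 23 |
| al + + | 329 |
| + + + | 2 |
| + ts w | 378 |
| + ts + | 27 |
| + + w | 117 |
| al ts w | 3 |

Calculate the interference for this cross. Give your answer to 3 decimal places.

The two rarest classes, al ts w and + + +, are the double crossovers. Comparing them with the parentals, only the al allele has switched, so al is the middle locus and the order is w – al – ts.
w–al: (50 + 5)/1000 = 0.0550; al–ts: (238 + 5)/1000 = 0.2430.
Expected DCO frequency = 0.0550 × 0.2430 ≈ 0.01337; observed = 5/1000 ≈ 0.00500.
Coefficient of coincidence = 0.00500/0.01337 ≈ 0.374; interference = 1 − 0.374 = 0.626.

0.626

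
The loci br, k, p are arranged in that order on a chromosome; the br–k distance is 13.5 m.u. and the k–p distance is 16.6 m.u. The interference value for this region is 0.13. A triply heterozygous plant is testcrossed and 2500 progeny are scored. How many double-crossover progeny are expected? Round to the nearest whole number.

49

Map distances give recombination frequencies of 0.135 and 0.166 for the two intervals.
With interference 0.13 (so coincidence = 0.87), expected double-crossover frequency = 0.135 × 0.166 × 0.87 = 0.01950.
Expected number = 0.01950 × 2500 = 48.74 ≈ 49.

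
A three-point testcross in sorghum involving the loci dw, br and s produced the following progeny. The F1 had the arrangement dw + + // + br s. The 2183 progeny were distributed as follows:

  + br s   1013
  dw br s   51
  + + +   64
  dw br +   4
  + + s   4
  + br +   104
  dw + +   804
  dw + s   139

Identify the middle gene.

The two rarest classes, dw br + and + + s, are the double crossovers. Comparing them with the parentals, only the br allele has switched, so br is the middle locus and the order is s – br – dw.

br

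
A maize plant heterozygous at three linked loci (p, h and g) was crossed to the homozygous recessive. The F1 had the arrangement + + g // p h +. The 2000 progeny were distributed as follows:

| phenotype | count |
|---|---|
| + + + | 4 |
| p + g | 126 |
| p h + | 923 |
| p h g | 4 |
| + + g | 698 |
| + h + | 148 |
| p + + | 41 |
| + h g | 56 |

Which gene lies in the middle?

The two rarest classes, + + + and p h g, are the double crossovers. Comparing them with the parentals, only the g allele has switched, so g is the middle locus and the order is p – g – h.

g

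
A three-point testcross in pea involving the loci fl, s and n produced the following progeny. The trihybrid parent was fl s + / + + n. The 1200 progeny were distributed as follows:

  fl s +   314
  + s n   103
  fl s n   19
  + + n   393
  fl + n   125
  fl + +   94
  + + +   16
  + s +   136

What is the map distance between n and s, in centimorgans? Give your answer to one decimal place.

The two rarest classes, fl s n and + + +, are the double crossovers. Comparing them with the parentals, only the n allele has switched, so n is the middle locus and the order is fl – n – s.
Crossovers in the n–s interval produce the single-crossover classes fl + + and + s n (94 + 103 = 197) plus the double crossovers (35).
RF(n–s) = (197 + 35) / 1200 = 232/1200 = 0.1933 → 19.3 centimorgans.

19.3 centimorgans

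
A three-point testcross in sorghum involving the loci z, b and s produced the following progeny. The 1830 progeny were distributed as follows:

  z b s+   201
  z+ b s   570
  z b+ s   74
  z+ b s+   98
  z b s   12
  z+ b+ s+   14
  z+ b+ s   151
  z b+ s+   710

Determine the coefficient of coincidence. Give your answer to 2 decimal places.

0.64

The two most frequent reciprocal classes, z+ b s and z b+ s+, are the parental types, so the F1 was z+ b s / z b+ s+.
The two rarest classes, z b s and z+ b+ s+, are the double crossovers. Comparing them with the parentals, only the z allele has switched, so z is the middle locus and the order is b – z – s.
b–z: (352 + 26)/1830 = 0.2066; z–s: (172 + 26)/1830 = 0.1082.
Expected DCO frequency = 0.2066 × 0.1082 ≈ 0.02235; observed = 26/1830 ≈ 0.01421.
Coefficient of coincidence = 0.01421/0.02235 ≈ 0.64.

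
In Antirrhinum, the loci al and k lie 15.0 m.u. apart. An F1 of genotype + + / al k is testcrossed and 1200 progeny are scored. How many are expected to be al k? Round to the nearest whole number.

510

A map distance of 15.0 m.u. corresponds to a recombination frequency of 0.150.
The F1 is + + / al k, so al k is a parental gamete class with expected frequency (1 − r)/2 = 0.850/2 = 0.4250.
Expected number = 0.4250 × 1200 = 510.00 ≈ 510.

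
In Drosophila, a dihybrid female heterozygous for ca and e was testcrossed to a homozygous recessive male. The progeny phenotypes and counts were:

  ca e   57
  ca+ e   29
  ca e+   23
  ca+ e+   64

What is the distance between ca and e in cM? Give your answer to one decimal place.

The two most frequent classes, ca+ e+ (64) and ca e (57), are the parental types, so the F1 was ca+ e+ / ca e.
The recombinant classes are ca+ e and ca e+: 29 + 23 = 52.
Recombination frequency = 52/173 = 0.3006 ≈ 30.1%, i.e. 30.1 cM.

30.1 cM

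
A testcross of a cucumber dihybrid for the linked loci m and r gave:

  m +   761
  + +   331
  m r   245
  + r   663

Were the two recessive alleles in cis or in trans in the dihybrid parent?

The two most frequent classes are + r (663) and m + (761); these are the parental (non-recombinant) types.
So the F1 carried + r on one chromosome and m + on the other — the recessive alleles are on opposite chromosomes (trans / repulsion).

trans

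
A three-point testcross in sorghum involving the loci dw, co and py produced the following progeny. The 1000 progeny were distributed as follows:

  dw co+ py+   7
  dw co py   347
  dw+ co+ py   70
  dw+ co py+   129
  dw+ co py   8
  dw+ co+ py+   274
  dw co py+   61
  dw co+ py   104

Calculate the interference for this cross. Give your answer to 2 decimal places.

0.59

The two most frequent reciprocal classes, dw+ co+ py+ and dw co py, are the parental types, so the F1 was dw+ co+ py+ / dw co py.
The two rarest classes, dw co+ py+ and dw+ co py, are the double crossovers. Comparing them with the parentals, only the dw allele has switched, so dw is the middle locus and the order is co – dw – py.
co–dw: (233 + 15)/1000 = 0.2480; dw–py: (131 + 15)/1000 = 0.1460.
Expected DCO frequency = 0.2480 × 0.1460 ≈ 0.03621; observed = 15/1000 ≈ 0.01500.
Coefficient of coincidence = 0.01500/0.03621 ≈ 0.41; interference = 1 − 0.41 = 0.59.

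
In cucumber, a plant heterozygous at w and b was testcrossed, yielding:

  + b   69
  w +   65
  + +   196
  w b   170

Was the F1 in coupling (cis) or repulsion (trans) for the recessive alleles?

The two most frequent classes are + + (196) and w b (170); these are the parental (non-recombinant) types.
So the F1 carried + + on one chromosome and w b on the other — the recessive alleles are on the same chromosome (cis / coupling).

cis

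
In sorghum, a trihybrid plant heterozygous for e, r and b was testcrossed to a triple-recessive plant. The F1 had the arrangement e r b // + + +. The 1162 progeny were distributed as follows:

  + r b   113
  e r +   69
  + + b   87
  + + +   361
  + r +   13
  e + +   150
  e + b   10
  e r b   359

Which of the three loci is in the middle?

The two rarest classes, e + b and + r +, are the double crossovers. Comparing them with the parentals, only the r allele has switched, so r is the middle locus and the order is b – r – e.

r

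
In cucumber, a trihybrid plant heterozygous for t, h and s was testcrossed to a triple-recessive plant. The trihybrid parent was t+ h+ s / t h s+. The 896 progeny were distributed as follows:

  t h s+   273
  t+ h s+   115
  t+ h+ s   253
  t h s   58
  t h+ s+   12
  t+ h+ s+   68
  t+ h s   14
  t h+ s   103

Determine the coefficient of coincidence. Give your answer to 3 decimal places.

The two rarest classes, t+ h s and t h+ s+, are the double crossovers. Comparing them with the parentals, only the h allele has switched, so h is the middle locus and the order is t – h – s.
t–h: (218 + 26)/896 = 0.2723; h–s: (126 + 26)/896 = 0.1696.
Expected DCO frequency = 0.2723 × 0.1696 ≈ 0.04618; observed = 26/896 ≈ 0.02902.
Coefficient of coincidence = 0.02902/0.04618 ≈ 0.628.

0.628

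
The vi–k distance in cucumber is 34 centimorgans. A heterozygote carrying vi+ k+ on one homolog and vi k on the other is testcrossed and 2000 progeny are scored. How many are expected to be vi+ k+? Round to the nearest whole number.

A map distance of 34 centimorgans corresponds to a recombination frequency of 0.340.
The F1 is vi+ k+ / vi k, so vi+ k+ is a parental gamete class with expected frequency (1 − r)/2 = 0.660/2 = 0.3300.
Expected number = 0.3300 × 2000 = 660.00 ≈ 660.

660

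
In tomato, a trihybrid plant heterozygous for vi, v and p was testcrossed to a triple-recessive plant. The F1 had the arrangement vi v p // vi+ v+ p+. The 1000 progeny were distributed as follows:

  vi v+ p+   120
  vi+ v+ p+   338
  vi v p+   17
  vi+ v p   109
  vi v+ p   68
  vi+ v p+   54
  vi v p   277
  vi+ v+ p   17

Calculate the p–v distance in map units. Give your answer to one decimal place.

The two rarest classes, vi v p+ and vi+ v+ p, are the double crossovers. Comparing them with the parentals, only the p allele has switched, so p is the middle locus and the order is v – p – vi.
Crossovers in the v–p interval produce the single-crossover classes vi v+ p and vi+ v p+ (68 + 54 = 122) plus the double crossovers (34).
RF(v–p) = (122 + 34) / 1000 = 156/1000 = 0.1560 → 15.6 map units.

15.6 map units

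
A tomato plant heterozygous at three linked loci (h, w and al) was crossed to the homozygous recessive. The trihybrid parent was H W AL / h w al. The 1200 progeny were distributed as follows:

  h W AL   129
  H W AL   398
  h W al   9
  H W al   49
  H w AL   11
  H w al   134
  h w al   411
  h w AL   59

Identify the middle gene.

w

The two rarest classes, H w AL and h W al, are the double crossovers. Comparing them with the parentals, only the w allele has switched, so w is the middle locus and the order is al – w – h.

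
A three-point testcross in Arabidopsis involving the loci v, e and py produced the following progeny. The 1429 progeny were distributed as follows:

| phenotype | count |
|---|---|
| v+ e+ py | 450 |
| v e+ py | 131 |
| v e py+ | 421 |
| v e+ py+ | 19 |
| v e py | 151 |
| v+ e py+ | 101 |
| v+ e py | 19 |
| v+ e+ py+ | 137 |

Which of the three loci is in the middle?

e

The two most frequent reciprocal classes, v+ e+ py and v e py+, are the parental types, so the F1 was v+ e+ py / v e py+.
The two rarest classes, v+ e py and v e+ py+, are the double crossovers. Comparing them with the parentals, only the e allele has switched, so e is the middle locus and the order is v – e – py.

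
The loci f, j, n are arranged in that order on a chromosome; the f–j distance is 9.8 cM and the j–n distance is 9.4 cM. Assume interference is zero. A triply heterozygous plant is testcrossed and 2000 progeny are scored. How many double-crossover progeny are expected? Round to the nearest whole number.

18

Map distances give recombination frequencies of 0.098 and 0.094 for the two intervals.
With no interference, expected double-crossover frequency = 0.098 × 0.094 = 0.00921.
Expected number = 0.00921 × 2000 = 18.42 ≈ 18.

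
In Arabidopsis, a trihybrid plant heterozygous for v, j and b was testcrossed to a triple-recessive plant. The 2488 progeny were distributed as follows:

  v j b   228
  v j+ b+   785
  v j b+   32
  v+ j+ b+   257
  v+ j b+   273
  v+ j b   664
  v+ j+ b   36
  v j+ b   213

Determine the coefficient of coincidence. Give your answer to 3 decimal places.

0.552

The two most frequent reciprocal classes, v+ j b and v j+ b+, are the parental types, so the F1 was v+ j b / v j+ b+.
The two rarest classes, v+ j+ b and v j b+, are the double crossovers. Comparing them with the parentals, only the j allele has switched, so j is the middle locus and the order is v – j – b.
v–j: (485 + 68)/2488 = 0.2223; j–b: (486 + 68)/2488 = 0.2227.
Expected DCO frequency = 0.2223 × 0.2227 ≈ 0.04951; observed = 68/2488 ≈ 0.02733.
Coefficient of coincidence = 0.02733/0.04951 ≈ 0.552.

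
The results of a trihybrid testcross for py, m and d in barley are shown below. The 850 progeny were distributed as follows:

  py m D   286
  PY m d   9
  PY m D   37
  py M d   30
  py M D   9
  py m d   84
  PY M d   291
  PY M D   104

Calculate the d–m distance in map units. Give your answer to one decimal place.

The two most frequent reciprocal classes, PY M d and py m D, are the parental types, so the F1 was PY M d / py m D.
The two rarest classes, PY m d and py M D, are the double crossovers. Comparing them with the parentals, only the m allele has switched, so m is the middle locus and the order is d – m – py.
Crossovers in the d–m interval produce the single-crossover classes PY M D and py m d (104 + 84 = 188) plus the double crossovers (18).
RF(d–m) = (188 + 18) / 850 = 206/850 = 0.2424 → 24.2 map units.

24.2 map units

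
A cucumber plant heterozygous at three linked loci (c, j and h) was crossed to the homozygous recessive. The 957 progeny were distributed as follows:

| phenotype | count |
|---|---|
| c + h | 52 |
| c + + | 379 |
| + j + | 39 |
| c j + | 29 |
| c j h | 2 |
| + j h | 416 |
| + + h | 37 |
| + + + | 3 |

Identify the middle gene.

c

The two most frequent reciprocal classes, c + + and + j h, are the parental types, so the F1 was c + + / + j h.
The two rarest classes, + + + and c j h, are the double crossovers. Comparing them with the parentals, only the c allele has switched, so c is the middle locus and the order is j – c – h.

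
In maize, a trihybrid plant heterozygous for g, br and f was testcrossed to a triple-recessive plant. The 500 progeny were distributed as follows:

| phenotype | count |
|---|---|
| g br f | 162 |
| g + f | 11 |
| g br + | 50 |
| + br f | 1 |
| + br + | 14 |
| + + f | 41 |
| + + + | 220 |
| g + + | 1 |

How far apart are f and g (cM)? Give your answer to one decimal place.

The two most frequent reciprocal classes, + + + and g br f, are the parental types, so the F1 was + + + / g br f.
The two rarest classes, g + + and + br f, are the double crossovers. Comparing them with the parentals, only the g allele has switched, so g is the middle locus and the order is f – g – br.
Crossovers in the f–g interval produce the single-crossover classes + + f and g br + (41 + 50 = 91) plus the double crossovers (2).
RF(f–g) = (91 + 2) / 500 = 93/500 = 0.1860 → 18.6 cM.

18.6 cM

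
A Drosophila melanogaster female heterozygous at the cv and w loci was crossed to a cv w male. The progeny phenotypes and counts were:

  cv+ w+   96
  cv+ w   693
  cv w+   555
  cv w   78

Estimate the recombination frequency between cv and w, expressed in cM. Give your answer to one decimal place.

The two most frequent classes, cv+ w (693) and cv w+ (555), are the parental types, so the F1 was cv+ w / cv w+.
The recombinant classes are cv+ w+ and cv w: 96 + 78 = 174.
Recombination frequency = 174/1422 = 0.1224 ≈ 12.2%, i.e. 12.2 cM.

12.2 cM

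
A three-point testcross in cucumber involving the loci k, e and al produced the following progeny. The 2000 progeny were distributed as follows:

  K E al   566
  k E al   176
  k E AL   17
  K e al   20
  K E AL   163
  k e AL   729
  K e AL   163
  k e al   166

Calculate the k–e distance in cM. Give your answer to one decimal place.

The two most frequent reciprocal classes, k e AL and K E al, are the parental types, so the F1 was k e AL / K E al.
The two rarest classes, k E AL and K e al, are the double crossovers. Comparing them with the parentals, only the e allele has switched, so e is the middle locus and the order is k – e – al.
Crossovers in the k–e interval produce the single-crossover classes K e AL and k E al (163 + 176 = 339) plus the double crossovers (37).
RF(k–e) = (339 + 37) / 2000 = 376/2000 = 0.1880 → 18.8 cM.

18.8 cM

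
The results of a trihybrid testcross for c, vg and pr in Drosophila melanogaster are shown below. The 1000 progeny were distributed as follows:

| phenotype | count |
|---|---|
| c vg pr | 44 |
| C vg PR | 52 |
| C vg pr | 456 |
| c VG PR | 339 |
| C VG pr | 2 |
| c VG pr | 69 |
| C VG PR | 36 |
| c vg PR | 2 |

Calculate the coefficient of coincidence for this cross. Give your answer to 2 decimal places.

The two most frequent reciprocal classes, c VG PR and C vg pr, are the parental types, so the F1 was c VG PR / C vg pr.
The two rarest classes, c vg PR and C VG pr, are the double crossovers. Comparing them with the parentals, only the vg allele has switched, so vg is the middle locus and the order is pr – vg – c.
pr–vg: (121 + 4)/1000 = 0.1250; vg–c: (80 + 4)/1000 = 0.0840.
Expected DCO frequency = 0.1250 × 0.0840 ≈ 0.01050; observed = 4/1000 ≈ 0.00400.
Coefficient of coincidence = 0.00400/0.01050 ≈ 0.38.

0.38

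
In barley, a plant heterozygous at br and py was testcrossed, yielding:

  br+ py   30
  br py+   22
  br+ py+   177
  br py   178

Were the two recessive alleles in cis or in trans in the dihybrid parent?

The two most frequent classes are br+ py+ (177) and br py (178); these are the parental (non-recombinant) types.
So the F1 carried br+ py+ on one chromosome and br py on the other — the recessive alleles are on the same chromosome (cis / coupling).

cis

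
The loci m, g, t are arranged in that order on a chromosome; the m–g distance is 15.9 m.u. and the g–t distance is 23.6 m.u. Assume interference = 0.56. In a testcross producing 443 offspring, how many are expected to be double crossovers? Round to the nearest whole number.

7

Map distances give recombination frequencies of 0.159 and 0.236 for the two intervals.
With interference 0.56 (so coincidence = 0.44), expected double-crossover frequency = 0.159 × 0.236 × 0.44 = 0.01651.
Expected number = 0.01651 × 443 = 7.31 ≈ 7.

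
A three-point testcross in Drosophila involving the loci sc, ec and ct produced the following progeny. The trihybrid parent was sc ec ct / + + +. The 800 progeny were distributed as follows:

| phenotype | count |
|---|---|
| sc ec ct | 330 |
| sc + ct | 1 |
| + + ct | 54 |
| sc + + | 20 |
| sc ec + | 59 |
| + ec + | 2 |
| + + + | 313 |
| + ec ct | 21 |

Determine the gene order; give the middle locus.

The two rarest classes, sc + ct and + ec +, are the double crossovers. Comparing them with the parentals, only the ec allele has switched, so ec is the middle locus and the order is sc – ec – ct.

ec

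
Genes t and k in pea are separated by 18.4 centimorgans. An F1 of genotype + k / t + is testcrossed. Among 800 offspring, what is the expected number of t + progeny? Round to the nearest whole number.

326

A map distance of 18.4 centimorgans corresponds to a recombination frequency of 0.184.
The F1 is + k / t +, so t + is a parental gamete class with expected frequency (1 − r)/2 = 0.816/2 = 0.4080.
Expected number = 0.4080 × 800 = 326.40 ≈ 326.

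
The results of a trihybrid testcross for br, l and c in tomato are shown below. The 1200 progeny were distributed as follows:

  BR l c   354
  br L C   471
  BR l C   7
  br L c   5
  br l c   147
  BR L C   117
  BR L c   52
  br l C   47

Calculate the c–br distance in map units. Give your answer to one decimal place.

23.0 map units

The two most frequent reciprocal classes, BR l c and br L C, are the parental types, so the F1 was BR l c / br L C.
The two rarest classes, BR l C and br L c, are the double crossovers. Comparing them with the parentals, only the c allele has switched, so c is the middle locus and the order is br – c – l.
Crossovers in the br–c interval produce the single-crossover classes br l c and BR L C (147 + 117 = 264) plus the double crossovers (12).
RF(br–c) = (264 + 12) / 1200 = 276/1200 = 0.2300 → 23.0 map units.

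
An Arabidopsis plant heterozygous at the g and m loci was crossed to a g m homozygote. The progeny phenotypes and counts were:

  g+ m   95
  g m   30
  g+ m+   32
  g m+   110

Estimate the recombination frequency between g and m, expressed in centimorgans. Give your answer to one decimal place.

23.2 centimorgans

The two most frequent classes, g+ m (95) and g m+ (110), are the parental types, so the F1 was g+ m / g m+.
The recombinant classes are g+ m+ and g m: 32 + 30 = 62.
Recombination frequency = 62/267 = 0.2322 ≈ 23.2%, i.e. 23.2 centimorgans.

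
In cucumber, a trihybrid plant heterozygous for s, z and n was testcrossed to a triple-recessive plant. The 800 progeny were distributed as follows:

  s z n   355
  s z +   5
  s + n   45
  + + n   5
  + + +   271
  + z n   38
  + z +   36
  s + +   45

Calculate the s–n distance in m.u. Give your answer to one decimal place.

The two most frequent reciprocal classes, s z n and + + +, are the parental types, so the F1 was s z n / + + +.
The two rarest classes, s z + and + + n, are the double crossovers. Comparing them with the parentals, only the n allele has switched, so n is the middle locus and the order is z – n – s.
Crossovers in the n–s interval produce the single-crossover classes + z n and s + + (38 + 45 = 83) plus the double crossovers (10).
RF(n–s) = (83 + 10) / 800 = 93/800 = 0.1163 → 11.6 m.u.

11.6 m.u.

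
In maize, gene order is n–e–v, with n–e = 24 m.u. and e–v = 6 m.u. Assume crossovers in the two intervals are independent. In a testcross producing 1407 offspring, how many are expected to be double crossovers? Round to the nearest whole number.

Map distances give recombination frequencies of 0.240 and 0.060 for the two intervals.
With no interference, expected double-crossover frequency = 0.240 × 0.060 = 0.01440.
Expected number = 0.01440 × 1407 = 20.26 ≈ 20.

20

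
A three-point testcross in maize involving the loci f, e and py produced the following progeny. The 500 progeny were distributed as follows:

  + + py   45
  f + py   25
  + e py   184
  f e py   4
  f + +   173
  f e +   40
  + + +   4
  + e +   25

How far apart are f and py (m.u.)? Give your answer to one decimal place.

11.6 m.u.

The two most frequent reciprocal classes, + e py and f + +, are the parental types, so the F1 was + e py / f + +.
The two rarest classes, f e py and + + +, are the double crossovers. Comparing them with the parentals, only the f allele has switched, so f is the middle locus and the order is py – f – e.
Crossovers in the py–f interval produce the single-crossover classes + e + and f + py (25 + 25 = 50) plus the double crossovers (8).
RF(py–f) = (50 + 8) / 500 = 58/500 = 0.1160 → 11.6 m.u.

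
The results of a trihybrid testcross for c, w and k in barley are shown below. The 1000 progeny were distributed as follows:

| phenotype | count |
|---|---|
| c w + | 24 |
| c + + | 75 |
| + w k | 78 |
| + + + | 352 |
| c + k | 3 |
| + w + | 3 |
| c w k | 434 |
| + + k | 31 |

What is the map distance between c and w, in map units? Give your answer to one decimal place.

15.9 map units

The two most frequent reciprocal classes, + + + and c w k, are the parental types, so the F1 was + + + / c w k.
The two rarest classes, + w + and c + k, are the double crossovers. Comparing them with the parentals, only the w allele has switched, so w is the middle locus and the order is k – w – c.
Crossovers in the w–c interval produce the single-crossover classes c + + and + w k (75 + 78 = 153) plus the double crossovers (6).
RF(w–c) = (153 + 6) / 1000 = 159/1000 = 0.1590 → 15.9 map units.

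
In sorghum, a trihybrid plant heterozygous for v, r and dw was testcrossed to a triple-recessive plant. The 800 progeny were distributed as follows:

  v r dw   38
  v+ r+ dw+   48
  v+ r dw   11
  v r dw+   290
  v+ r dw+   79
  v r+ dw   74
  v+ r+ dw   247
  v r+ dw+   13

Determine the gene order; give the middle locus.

The two most frequent reciprocal classes, v r dw+ and v+ r+ dw, are the parental types, so the F1 was v r dw+ / v+ r+ dw.
The two rarest classes, v r+ dw+ and v+ r dw, are the double crossovers. Comparing them with the parentals, only the r allele has switched, so r is the middle locus and the order is v – r – dw.

r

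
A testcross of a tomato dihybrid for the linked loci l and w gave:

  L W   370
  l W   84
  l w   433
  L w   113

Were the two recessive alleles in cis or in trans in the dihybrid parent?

cis

The two most frequent classes are L W (370) and l w (433); these are the parental (non-recombinant) types.
So the F1 carried L W on one chromosome and l w on the other — the recessive alleles are on the same chromosome (cis / coupling).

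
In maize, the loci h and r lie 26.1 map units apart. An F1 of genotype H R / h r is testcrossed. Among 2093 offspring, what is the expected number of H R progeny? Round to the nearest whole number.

A map distance of 26.1 map units corresponds to a recombination frequency of 0.261.
The F1 is H R / h r, so H R is a parental gamete class with expected frequency (1 − r)/2 = 0.739/2 = 0.3695.
Expected number = 0.3695 × 2093 = 773.36 ≈ 773.

773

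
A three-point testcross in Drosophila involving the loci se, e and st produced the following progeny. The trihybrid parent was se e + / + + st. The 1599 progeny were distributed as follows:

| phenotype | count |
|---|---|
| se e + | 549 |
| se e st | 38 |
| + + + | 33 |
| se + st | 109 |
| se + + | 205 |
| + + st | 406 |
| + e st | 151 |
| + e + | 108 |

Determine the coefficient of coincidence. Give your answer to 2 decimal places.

0.92

The two rarest classes, se e st and + + +, are the double crossovers. Comparing them with the parentals, only the st allele has switched, so st is the middle locus and the order is e – st – se.
e–st: (356 + 71)/1599 = 0.2670; st–se: (217 + 71)/1599 = 0.1801.
Expected DCO frequency = 0.2670 × 0.1801 ≈ 0.04809; observed = 71/1599 ≈ 0.04440.
Coefficient of coincidence = 0.04440/0.04809 ≈ 0.92.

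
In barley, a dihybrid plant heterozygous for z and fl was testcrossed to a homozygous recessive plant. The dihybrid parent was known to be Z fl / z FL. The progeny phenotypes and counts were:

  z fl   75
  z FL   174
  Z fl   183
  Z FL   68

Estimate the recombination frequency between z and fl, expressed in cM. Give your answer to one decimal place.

The recombinant classes are Z FL and z fl: 68 + 75 = 143.
Recombination frequency = 143/500 = 0.2860 ≈ 28.6%, i.e. 28.6 cM.

28.6 cM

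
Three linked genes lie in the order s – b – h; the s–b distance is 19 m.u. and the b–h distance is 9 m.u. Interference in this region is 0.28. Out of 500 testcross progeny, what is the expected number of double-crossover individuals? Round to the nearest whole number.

Map distances give recombination frequencies of 0.190 and 0.090 for the two intervals.
With interference 0.28 (so coincidence = 0.72), expected double-crossover frequency = 0.190 × 0.090 × 0.72 = 0.01231.
Expected number = 0.01231 × 500 = 6.16 ≈ 6.

6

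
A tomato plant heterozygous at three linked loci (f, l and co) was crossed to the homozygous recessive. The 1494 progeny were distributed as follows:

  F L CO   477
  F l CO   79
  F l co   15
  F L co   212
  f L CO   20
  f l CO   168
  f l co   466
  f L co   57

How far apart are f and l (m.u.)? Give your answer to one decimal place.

11.4 m.u.

The two most frequent reciprocal classes, F L CO and f l co, are the parental types, so the F1 was F L CO / f l co.
The two rarest classes, f L CO and F l co, are the double crossovers. Comparing them with the parentals, only the f allele has switched, so f is the middle locus and the order is l – f – co.
Crossovers in the l–f interval produce the single-crossover classes F l CO and f L co (79 + 57 = 136) plus the double crossovers (35).
RF(l–f) = (136 + 35) / 1494 = 171/1494 = 0.1145 → 11.4 m.u.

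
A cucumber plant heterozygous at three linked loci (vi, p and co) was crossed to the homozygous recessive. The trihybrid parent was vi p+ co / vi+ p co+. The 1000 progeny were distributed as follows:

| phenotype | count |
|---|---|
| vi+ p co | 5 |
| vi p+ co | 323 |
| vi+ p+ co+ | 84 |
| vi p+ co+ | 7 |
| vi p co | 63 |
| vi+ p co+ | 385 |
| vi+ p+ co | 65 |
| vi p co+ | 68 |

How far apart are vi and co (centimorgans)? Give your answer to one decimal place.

The two rarest classes, vi p+ co+ and vi+ p co, are the double crossovers. Comparing them with the parentals, only the co allele has switched, so co is the middle locus and the order is vi – co – p.
Crossovers in the vi–co interval produce the single-crossover classes vi+ p+ co and vi p co+ (65 + 68 = 133) plus the double crossovers (12).
RF(vi–co) = (133 + 12) / 1000 = 145/1000 = 0.1450 → 14.5 centimorgans.

14.5 centimorgans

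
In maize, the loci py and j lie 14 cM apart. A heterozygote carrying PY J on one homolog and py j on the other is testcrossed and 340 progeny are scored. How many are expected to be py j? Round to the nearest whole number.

146

A map distance of 14 cM corresponds to a recombination frequency of 0.140.
The F1 is PY J / py j, so py j is a parental gamete class with expected frequency (1 − r)/2 = 0.860/2 = 0.4300.
Expected number = 0.4300 × 340 = 146.20 ≈ 146.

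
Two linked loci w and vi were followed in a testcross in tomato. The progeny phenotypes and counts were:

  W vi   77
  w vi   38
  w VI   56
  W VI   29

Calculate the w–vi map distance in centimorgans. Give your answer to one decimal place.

The two most frequent classes, W vi (77) and w VI (56), are the parental types, so the F1 was W vi / w VI.
The recombinant classes are W VI and w vi: 29 + 38 = 67.
Recombination frequency = 67/200 = 0.3350 ≈ 33.5%, i.e. 33.5 centimorgans.

33.5 centimorgans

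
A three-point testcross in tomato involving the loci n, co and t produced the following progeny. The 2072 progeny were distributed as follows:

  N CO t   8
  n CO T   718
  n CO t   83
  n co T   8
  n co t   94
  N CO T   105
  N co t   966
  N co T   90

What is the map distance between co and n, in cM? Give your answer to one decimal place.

10.4 cM

The two most frequent reciprocal classes, N co t and n CO T, are the parental types, so the F1 was N co t / n CO T.
The two rarest classes, N CO t and n co T, are the double crossovers. Comparing them with the parentals, only the co allele has switched, so co is the middle locus and the order is t – co – n.
Crossovers in the co–n interval produce the single-crossover classes n co t and N CO T (94 + 105 = 199) plus the double crossovers (16).
RF(co–n) = (199 + 16) / 2072 = 215/2072 = 0.1038 → 10.4 cM.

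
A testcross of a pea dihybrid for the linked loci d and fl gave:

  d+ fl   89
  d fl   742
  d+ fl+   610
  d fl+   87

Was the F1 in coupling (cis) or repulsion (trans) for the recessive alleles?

cis

The two most frequent classes are d+ fl+ (610) and d fl (742); these are the parental (non-recombinant) types.
So the F1 carried d+ fl+ on one chromosome and d fl on the other — the recessive alleles are on the same chromosome (cis / coupling).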